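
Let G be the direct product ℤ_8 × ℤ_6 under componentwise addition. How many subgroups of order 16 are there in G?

|G| = 48 and 16 | 48, so subgroups of order 16 are possible by Lagrange.
The subgroups of order 16 are: {(0,0), (0,3), (1,0), (1,3), (2,0), (2,3), (3,0), (3,3), (4,0), (4,3), (5,0), (5,3), (6,0), (6,3), (7,0), (7,3)}.
So G has 1 subgroup of order 16.

1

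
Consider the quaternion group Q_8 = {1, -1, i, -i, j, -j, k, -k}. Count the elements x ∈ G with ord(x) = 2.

The elements of order 2 are: -1.
That's 1.

1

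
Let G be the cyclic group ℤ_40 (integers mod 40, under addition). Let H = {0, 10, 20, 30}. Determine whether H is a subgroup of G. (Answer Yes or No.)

Yes

|H| = 4 divides |G| = 40, consistent with Lagrange.
H contains the identity, every element's inverse is in H, and H is closed under +: it is a subgroup.
In fact H = ⟨10⟩.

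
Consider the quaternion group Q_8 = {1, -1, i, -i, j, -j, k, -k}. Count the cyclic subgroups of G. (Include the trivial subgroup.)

Group the elements of G by the cyclic subgroup they generate; each cyclic subgroup of order d accounts for φ(d) elements.
Cyclic subgroups by order — order 1: 1; order 2: 1; order 4: 3.
Total: 5.

5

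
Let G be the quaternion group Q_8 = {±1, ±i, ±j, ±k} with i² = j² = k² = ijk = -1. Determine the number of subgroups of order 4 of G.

3

|G| = 8 and 4 | 8, so subgroups of order 4 are possible by Lagrange.
The subgroups of order 4 are: {1, -1, i, -i}; {1, -1, j, -j}; {1, -1, k, -k}.
So G has 3 subgroups of order 4.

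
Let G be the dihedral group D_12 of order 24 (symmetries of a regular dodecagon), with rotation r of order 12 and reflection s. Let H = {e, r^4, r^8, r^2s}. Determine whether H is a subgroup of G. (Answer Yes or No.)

No

Closure fails: r^4 · r^2s = r^6s ∉ H. So H is not a subgroup.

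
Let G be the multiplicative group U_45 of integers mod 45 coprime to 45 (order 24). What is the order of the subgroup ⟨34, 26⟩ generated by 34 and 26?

|⟨34⟩| = 6 and |⟨26⟩| = 2, so |H| is a multiple of lcm(6, 2) = 6 and divides |G| = 24.
Closing under the operation: H = {1, 4, 11, 14, 16, 19, 26, 29, 31, 34, 41, 44}, so |H| = 12.

12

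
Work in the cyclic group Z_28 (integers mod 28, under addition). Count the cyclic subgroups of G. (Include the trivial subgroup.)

Group the elements of G by the cyclic subgroup they generate; each cyclic subgroup of order d accounts for φ(d) elements.
Cyclic subgroups by order — order 1: 1; order 2: 1; order 4: 1; order 7: 1; order 14: 1; order 28: 1.
Total: 6.

6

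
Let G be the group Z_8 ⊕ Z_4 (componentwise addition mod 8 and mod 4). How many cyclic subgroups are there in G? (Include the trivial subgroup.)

A cyclic subgroup of order d is generated by each of its φ(d) elements of order d, so the cyclic subgroups of order d number (#elements of order d)/φ(d).
Cyclic subgroups by order — order 1: 1; order 2: 3; order 4: 6; order 8: 4.
Total: 14.

14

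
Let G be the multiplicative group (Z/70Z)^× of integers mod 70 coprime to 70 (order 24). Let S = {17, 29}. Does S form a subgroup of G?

The identity 1 ∉ S, so S is not a subgroup.

No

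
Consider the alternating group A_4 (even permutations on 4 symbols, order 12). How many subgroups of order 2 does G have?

3

|G| = 12 and 2 | 12, so subgroups of order 2 are possible by Lagrange.
The subgroups of order 2 are: {e, (1 2)(3 4)}; {e, (1 3)(2 4)}; {e, (1 4)(2 3)}.
So G has 3 subgroups of order 2.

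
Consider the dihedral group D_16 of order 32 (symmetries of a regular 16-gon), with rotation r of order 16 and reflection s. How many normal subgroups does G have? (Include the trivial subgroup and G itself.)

8

G has 36 subgroups. Checking conjugation-invariance by order — order 1: 1/1 normal; order 2: 1/17 normal; order 4: 1/9 normal; order 8: 1/5 normal; order 16: 3/3 normal; order 32: 1/1 normal.
Total normal subgroups: 8.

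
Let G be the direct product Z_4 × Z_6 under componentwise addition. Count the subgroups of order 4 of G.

|G| = 24 and 4 | 24, so subgroups of order 4 are possible by Lagrange.
The subgroups of order 4 are: {(0,0), (0,3), (2,0), (2,3)}; {(0,0), (1,0), (2,0), (3,0)}; {(0,0), (1,3), (2,0), (3,3)}.
So G has 3 subgroups of order 4.

3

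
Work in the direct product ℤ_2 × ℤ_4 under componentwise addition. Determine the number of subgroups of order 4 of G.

|G| = 8 and 4 | 8, so subgroups of order 4 are possible by Lagrange.
The subgroups of order 4 are: {(0,0), (0,1), (0,2), (0,3)}; {(0,0), (0,2), (1,0), (1,2)}; {(0,0), (0,2), (1,1), (1,3)}.
So G has 3 subgroups of order 4.

3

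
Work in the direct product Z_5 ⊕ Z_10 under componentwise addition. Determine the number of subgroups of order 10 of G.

|G| = 50 and 10 | 50, so subgroups of order 10 are possible by Lagrange.
The subgroups of order 10 are: {(0,0), (0,1), (0,2), (0,3), (0,4), (0,5), (0,6), (0,7), (0,8), (0,9)}; {(0,0), (0,5), (1,0), (1,5), (2,0), (2,5), (3,0), (3,5), (4,0), (4,5)}; {(0,0), (0,5), (1,1), (1,6), (2,2), (2,7), (3,3), (3,8), (4,4), (4,9)}; {(0,0), (0,5), (1,2), (1,7), (2,4), (2,9), (3,1), (3,6), (4,3), (4,8)}; … (6 in all).
So G has 6 subgroups of order 10.

6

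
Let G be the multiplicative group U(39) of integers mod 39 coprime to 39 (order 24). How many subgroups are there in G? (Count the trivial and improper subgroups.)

16

|G| = 24, so by Lagrange every subgroup order divides 24. Divisors: 1, 2, 3, 4, 6, 8, 12, 24.
Subgroups by order — order 1: 1; order 2: 3; order 3: 1; order 4: 3; order 6: 3; order 8: 1; order 12: 3; order 24: 1.
Total: 1 + 3 + 1 + 3 + 3 + 1 + 3 + 1 = 16.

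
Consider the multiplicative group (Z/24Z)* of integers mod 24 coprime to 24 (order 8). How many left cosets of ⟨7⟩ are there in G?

|⟨7⟩| = 2 and |G| = 8.
By Lagrange, [G : H] = |G|/|H| = 8/2 = 4.

4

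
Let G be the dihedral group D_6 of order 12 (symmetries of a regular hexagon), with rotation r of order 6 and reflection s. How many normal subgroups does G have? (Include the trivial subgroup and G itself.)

G has 16 subgroups. Checking conjugation-invariance by order — order 1: 1/1 normal; order 2: 1/7 normal; order 3: 1/1 normal; order 4: 0/3 normal; order 6: 3/3 normal; order 12: 1/1 normal.
Total normal subgroups: 7.

7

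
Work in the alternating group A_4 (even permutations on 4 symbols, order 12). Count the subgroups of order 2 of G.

3

|G| = 12 and 2 | 12, so subgroups of order 2 are possible by Lagrange.
The subgroups of order 2 are: {e, (1 2)(3 4)}; {e, (1 3)(2 4)}; {e, (1 4)(2 3)}.
So G has 3 subgroups of order 2.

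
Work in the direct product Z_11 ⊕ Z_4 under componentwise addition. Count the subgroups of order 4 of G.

|G| = 44 and 4 | 44, so subgroups of order 4 are possible by Lagrange.
The subgroups of order 4 are: {(0,0), (0,1), (0,2), (0,3)}.
So G has 1 subgroup of order 4.

1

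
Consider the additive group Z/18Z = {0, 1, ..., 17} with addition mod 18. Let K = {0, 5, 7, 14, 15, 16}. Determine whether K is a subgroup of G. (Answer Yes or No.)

16 ∈ K but its inverse 2 ∉ K, so K is not a subgroup.

No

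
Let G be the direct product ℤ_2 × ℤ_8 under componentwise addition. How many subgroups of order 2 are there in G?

|G| = 16 and 2 | 16, so subgroups of order 2 are possible by Lagrange.
The subgroups of order 2 are: {(0,0), (0,4)}; {(0,0), (1,0)}; {(0,0), (1,4)}.
So G has 3 subgroups of order 2.

3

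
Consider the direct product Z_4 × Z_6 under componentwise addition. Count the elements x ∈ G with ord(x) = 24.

0

An element (a,b) has order lcm(ord(a), ord(b)); count pairs with lcm equal to 24.
Enumerating gives 0 such elements.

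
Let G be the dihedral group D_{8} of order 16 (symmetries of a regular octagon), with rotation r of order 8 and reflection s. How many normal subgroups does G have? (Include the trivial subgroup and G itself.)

7

G has 19 subgroups. Checking conjugation-invariance by order — order 1: 1/1 normal; order 2: 1/9 normal; order 4: 1/5 normal; order 8: 3/3 normal; order 16: 1/1 normal.
Total normal subgroups: 7.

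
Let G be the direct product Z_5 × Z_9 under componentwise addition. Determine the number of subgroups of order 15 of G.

1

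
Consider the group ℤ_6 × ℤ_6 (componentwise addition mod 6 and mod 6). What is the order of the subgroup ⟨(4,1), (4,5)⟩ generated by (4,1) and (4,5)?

18

|⟨(4,1)⟩| = 6 and |⟨(4,5)⟩| = 6, so |H| is a multiple of lcm(6, 6) = 6 and divides |G| = 36.
Closing under the operation: H = {(0,0), (0,1), (0,2), (0,3), (0,4), (0,5), (2,0), (2,1), (2,2), (2,3), (2,4), (2,5), (4,0), (4,1), (4,2), (4,3), (4,4), (4,5)}, so |H| = 18.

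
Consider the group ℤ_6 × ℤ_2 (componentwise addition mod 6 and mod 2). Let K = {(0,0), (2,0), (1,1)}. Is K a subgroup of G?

No

(1,1) ∈ K but its inverse (5,1) ∉ K, so K is not a subgroup.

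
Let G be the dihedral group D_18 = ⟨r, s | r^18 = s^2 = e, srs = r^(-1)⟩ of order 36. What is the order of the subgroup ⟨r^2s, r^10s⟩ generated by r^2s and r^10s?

18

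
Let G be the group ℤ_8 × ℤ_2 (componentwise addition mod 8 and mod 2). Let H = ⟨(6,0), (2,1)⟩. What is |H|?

|⟨(6,0)⟩| = 4 and |⟨(2,1)⟩| = 4, so |H| is a multiple of lcm(4, 4) = 4 and divides |G| = 16.
Closing under the operation: H = {(0,0), (0,1), (2,0), (2,1), (4,0), (4,1), (6,0), (6,1)}, so |H| = 8.

8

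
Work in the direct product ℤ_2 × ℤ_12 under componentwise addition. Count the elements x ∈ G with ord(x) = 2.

3

An element (a,b) has order lcm(ord(a), ord(b)); count pairs with lcm equal to 2.
Enumerating gives 3 such elements.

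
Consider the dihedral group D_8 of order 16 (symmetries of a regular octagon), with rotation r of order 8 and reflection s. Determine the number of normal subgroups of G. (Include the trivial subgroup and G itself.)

G has 19 subgroups. Checking conjugation-invariance by order — order 1: 1/1 normal; order 2: 1/9 normal; order 4: 1/5 normal; order 8: 3/3 normal; order 16: 1/1 normal.
Total normal subgroups: 7.

7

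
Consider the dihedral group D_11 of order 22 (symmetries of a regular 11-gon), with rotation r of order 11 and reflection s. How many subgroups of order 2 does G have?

|G| = 22 and 2 | 22, so subgroups of order 2 are possible by Lagrange.
The subgroups of order 2 are: {e, r^10s}; {e, r^2s}; {e, r^3s}; {e, r^4s}; … (11 in all).
So G has 11 subgroups of order 2.

11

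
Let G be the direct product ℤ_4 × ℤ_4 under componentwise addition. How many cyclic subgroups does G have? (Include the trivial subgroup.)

10

A cyclic subgroup of order d is generated by each of its φ(d) elements of order d, so the cyclic subgroups of order d number (#elements of order d)/φ(d).
Cyclic subgroups by order — order 1: 1; order 2: 3; order 4: 6.
Total: 10.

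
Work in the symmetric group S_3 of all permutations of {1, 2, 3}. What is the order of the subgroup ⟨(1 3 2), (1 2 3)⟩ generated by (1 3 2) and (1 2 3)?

3

|⟨(1 3 2)⟩| = 3 and |⟨(1 2 3)⟩| = 3, so |H| is a multiple of lcm(3, 3) = 3 and divides |G| = 6.
Closing under the operation: H = {e, (1 2 3), (1 3 2)}, so |H| = 3.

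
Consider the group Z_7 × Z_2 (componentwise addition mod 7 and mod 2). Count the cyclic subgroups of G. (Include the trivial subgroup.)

4

A cyclic subgroup of order d is generated by each of its φ(d) elements of order d, so the cyclic subgroups of order d number (#elements of order d)/φ(d).
Cyclic subgroups by order — order 1: 1; order 2: 1; order 7: 1; order 14: 1.
Total: 4.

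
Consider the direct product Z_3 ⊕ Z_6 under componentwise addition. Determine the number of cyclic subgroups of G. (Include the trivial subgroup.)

10

A cyclic subgroup of order d is generated by each of its φ(d) elements of order d, so the cyclic subgroups of order d number (#elements of order d)/φ(d).
Cyclic subgroups by order — order 1: 1; order 2: 1; order 3: 4; order 6: 4.
Total: 10.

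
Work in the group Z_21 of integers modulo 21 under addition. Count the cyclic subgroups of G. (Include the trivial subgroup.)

4

Group the elements of G by the cyclic subgroup they generate; each cyclic subgroup of order d accounts for φ(d) elements.
Cyclic subgroups by order — order 1: 1; order 3: 1; order 7: 1; order 21: 1.
Total: 4.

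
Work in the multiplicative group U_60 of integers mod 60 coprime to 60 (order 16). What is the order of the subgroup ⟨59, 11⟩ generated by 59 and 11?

4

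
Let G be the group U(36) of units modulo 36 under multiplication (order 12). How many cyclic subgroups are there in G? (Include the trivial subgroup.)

Each element a generates a cyclic subgroup ⟨a⟩; distinct elements may generate the same one (a cyclic group of order d has φ(d) generators).
Cyclic subgroups by order — order 1: 1; order 2: 3; order 3: 1; order 6: 3.
Total: 8.

8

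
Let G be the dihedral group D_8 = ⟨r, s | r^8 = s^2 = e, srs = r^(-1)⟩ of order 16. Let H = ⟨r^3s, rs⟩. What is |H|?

|⟨r^3s⟩| = 2 and |⟨rs⟩| = 2, so |H| is a multiple of lcm(2, 2) = 2 and divides |G| = 16.
Closing under the operation: H = {e, r^2, r^4, r^6, rs, r^3s, r^5s, r^7s}, so |H| = 8.

8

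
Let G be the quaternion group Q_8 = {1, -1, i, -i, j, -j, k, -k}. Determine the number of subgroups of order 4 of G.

|G| = 8 and 4 | 8, so subgroups of order 4 are possible by Lagrange.
The subgroups of order 4 are: {1, -1, i, -i}; {1, -1, j, -j}; {1, -1, k, -k}.
So G has 3 subgroups of order 4.

3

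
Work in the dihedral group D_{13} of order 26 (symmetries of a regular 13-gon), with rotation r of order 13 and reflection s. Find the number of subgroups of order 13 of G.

|G| = 26 and 13 | 26, so subgroups of order 13 are possible by Lagrange.
The subgroups of order 13 are: {e, r, r^2, r^3, r^4, r^5, r^6, r^7, r^8, r^9, r^10, r^11, r^12}.
So G has 1 subgroup of order 13.

1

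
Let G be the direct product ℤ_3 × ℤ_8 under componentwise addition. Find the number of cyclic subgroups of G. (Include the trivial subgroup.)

8

Group the elements of G by the cyclic subgroup they generate; each cyclic subgroup of order d accounts for φ(d) elements.
Cyclic subgroups by order — order 1: 1; order 2: 1; order 3: 1; order 4: 1; order 6: 1; order 8: 1; order 12: 1; order 24: 1.
Total: 8.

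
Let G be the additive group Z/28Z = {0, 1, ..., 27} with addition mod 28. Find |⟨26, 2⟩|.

|⟨26⟩| = 14 and |⟨2⟩| = 14, so |H| is a multiple of lcm(14, 14) = 14 and divides |G| = 28.
Closing under the operation: H = {0, 2, 4, 6, 8, 10, 12, 14, 16, 18, 20, 22, 24, 26}, so |H| = 14.

14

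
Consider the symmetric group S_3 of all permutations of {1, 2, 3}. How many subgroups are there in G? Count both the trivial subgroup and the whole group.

|G| = 6, so by Lagrange every subgroup order divides 6. Divisors: 1, 2, 3, 6.
Subgroups by order — order 1: 1; order 2: 3; order 3: 1; order 6: 1.
Total: 1 + 3 + 1 + 1 = 6.

6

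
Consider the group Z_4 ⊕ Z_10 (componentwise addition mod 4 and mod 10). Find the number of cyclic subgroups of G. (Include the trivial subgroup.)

Each element a generates a cyclic subgroup ⟨a⟩; distinct elements may generate the same one (a cyclic group of order d has φ(d) generators).
Cyclic subgroups by order — order 1: 1; order 2: 3; order 4: 2; order 5: 1; order 10: 3; order 20: 2.
Total: 12.

12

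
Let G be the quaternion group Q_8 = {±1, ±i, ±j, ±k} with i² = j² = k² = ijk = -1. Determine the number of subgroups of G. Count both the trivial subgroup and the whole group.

|G| = 8, so by Lagrange every subgroup order divides 8. Divisors: 1, 2, 4, 8.
Subgroups by order — order 1: 1; order 2: 1; order 4: 3; order 8: 1.
Total: 1 + 1 + 3 + 1 = 6.

6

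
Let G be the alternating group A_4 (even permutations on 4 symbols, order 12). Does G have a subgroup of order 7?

7 does not divide |G| = 12, so by Lagrange no subgroup of order 7 exists.

No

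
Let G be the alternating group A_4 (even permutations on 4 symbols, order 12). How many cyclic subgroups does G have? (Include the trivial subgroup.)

A cyclic subgroup of order d is generated by each of its φ(d) elements of order d, so the cyclic subgroups of order d number (#elements of order d)/φ(d).
Cyclic subgroups by order — order 1: 1; order 2: 3; order 3: 4.
Total: 8.

8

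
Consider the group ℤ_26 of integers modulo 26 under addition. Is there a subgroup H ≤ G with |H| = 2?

Yes

2 | 26. A subgroup of order 2 is {0, 13}.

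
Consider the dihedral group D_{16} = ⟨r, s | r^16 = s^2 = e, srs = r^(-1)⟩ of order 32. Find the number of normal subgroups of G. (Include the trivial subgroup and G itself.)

8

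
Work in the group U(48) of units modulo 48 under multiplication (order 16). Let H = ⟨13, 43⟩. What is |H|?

8

|⟨13⟩| = 4 and |⟨43⟩| = 4, so |H| is a multiple of lcm(4, 4) = 4 and divides |G| = 16.
Closing under the operation: H = {1, 7, 13, 19, 25, 31, 37, 43}, so |H| = 8.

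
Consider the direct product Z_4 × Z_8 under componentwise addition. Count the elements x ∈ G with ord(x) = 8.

An element (a,b) has order lcm(ord(a), ord(b)); count pairs with lcm equal to 8.
Enumerating gives 16 such elements.

16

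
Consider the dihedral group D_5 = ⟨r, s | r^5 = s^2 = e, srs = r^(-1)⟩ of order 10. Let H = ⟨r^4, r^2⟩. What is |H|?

|⟨r^4⟩| = 5 and |⟨r^2⟩| = 5, so |H| is a multiple of lcm(5, 5) = 5 and divides |G| = 10.
Closing under the operation: H = {e, r, r^2, r^3, r^4}, so |H| = 5.

5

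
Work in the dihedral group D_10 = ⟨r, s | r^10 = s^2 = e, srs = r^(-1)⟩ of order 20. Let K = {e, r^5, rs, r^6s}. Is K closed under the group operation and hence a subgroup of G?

|K| = 4 divides |G| = 20, consistent with Lagrange.
K contains the identity, every element's inverse is in K, and K is closed under ·: it is a subgroup.

Yes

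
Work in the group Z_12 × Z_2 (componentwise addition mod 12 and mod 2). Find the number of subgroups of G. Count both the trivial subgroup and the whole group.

|G| = 24, so by Lagrange every subgroup order divides 24. Divisors: 1, 2, 3, 4, 6, 8, 12, 24.
Subgroups by order — order 1: 1; order 2: 3; order 3: 1; order 4: 3; order 6: 3; order 8: 1; order 12: 3; order 24: 1.
Total: 1 + 3 + 1 + 3 + 3 + 1 + 3 + 1 = 16.

16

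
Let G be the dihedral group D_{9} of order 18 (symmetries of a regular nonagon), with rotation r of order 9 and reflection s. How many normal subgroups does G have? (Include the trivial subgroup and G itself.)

G has 16 subgroups. Checking conjugation-invariance by order — order 1: 1/1 normal; order 2: 0/9 normal; order 3: 1/1 normal; order 6: 0/3 normal; order 9: 1/1 normal; order 18: 1/1 normal.
Total normal subgroups: 4.

4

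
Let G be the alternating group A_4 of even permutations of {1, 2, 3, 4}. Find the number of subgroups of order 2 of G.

3

|G| = 12 and 2 | 12, so subgroups of order 2 are possible by Lagrange.
The subgroups of order 2 are: {e, (1 2)(3 4)}; {e, (1 3)(2 4)}; {e, (1 4)(2 3)}.
So G has 3 subgroups of order 2.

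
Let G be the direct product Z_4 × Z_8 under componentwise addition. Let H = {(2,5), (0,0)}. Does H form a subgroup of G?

No

(2,5) ∈ H but its inverse (2,3) ∉ H, so H is not a subgroup.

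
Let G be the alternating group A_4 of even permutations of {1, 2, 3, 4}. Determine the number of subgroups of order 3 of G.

4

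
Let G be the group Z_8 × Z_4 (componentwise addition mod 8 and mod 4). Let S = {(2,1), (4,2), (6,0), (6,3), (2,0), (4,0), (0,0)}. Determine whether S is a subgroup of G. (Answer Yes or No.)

|S| = 7 does not divide |G| = 32, so by Lagrange S is not a subgroup.

No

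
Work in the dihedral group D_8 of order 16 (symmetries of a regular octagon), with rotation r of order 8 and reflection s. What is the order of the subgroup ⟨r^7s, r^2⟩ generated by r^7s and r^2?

8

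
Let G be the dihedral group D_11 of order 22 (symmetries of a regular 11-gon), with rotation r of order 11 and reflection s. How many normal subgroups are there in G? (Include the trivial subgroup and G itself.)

3

G has 14 subgroups. Checking conjugation-invariance by order — order 1: 1/1 normal; order 2: 0/11 normal; order 11: 1/1 normal; order 22: 1/1 normal.
Total normal subgroups: 3.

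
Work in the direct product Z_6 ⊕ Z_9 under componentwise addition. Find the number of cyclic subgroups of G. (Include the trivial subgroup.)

A cyclic subgroup of order d is generated by each of its φ(d) elements of order d, so the cyclic subgroups of order d number (#elements of order d)/φ(d).
Cyclic subgroups by order — order 1: 1; order 2: 1; order 3: 4; order 6: 4; order 9: 3; order 18: 3.
Total: 16.

16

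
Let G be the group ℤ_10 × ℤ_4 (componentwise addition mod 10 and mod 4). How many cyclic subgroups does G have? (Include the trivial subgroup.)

12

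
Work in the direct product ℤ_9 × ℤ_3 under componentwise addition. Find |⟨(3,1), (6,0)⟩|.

9

|⟨(3,1)⟩| = 3 and |⟨(6,0)⟩| = 3, so |H| is a multiple of lcm(3, 3) = 3 and divides |G| = 27.
Closing under the operation: H = {(0,0), (0,1), (0,2), (3,0), (3,1), (3,2), (6,0), (6,1), (6,2)}, so |H| = 9.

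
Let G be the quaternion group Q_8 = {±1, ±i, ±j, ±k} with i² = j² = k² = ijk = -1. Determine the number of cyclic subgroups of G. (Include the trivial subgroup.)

5

A cyclic subgroup of order d is generated by each of its φ(d) elements of order d, so the cyclic subgroups of order d number (#elements of order d)/φ(d).
Cyclic subgroups by order — order 1: 1; order 2: 1; order 4: 3.
Total: 5.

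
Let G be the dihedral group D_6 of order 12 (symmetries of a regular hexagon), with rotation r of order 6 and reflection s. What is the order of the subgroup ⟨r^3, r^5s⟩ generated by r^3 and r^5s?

4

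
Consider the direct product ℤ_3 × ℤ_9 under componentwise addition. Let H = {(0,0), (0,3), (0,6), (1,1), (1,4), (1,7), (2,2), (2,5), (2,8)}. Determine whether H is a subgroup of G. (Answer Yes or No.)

Yes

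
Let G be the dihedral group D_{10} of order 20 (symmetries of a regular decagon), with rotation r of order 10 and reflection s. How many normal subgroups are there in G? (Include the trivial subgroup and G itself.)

7

G has 22 subgroups. Checking conjugation-invariance by order — order 1: 1/1 normal; order 2: 1/11 normal; order 4: 0/5 normal; order 5: 1/1 normal; order 10: 3/3 normal; order 20: 1/1 normal.
Total normal subgroups: 7.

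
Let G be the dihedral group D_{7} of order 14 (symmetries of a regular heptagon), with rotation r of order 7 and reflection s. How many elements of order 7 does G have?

The elements of order 7 are: r, r^2, r^3, r^4, r^5, r^6.
That's 6.

6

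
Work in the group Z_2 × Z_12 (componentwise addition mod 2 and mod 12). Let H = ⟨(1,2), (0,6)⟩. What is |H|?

12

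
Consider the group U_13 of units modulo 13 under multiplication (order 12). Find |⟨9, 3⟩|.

|⟨9⟩| = 3 and |⟨3⟩| = 3, so |H| is a multiple of lcm(3, 3) = 3 and divides |G| = 12.
Closing under the operation: H = {1, 3, 9}, so |H| = 3.

3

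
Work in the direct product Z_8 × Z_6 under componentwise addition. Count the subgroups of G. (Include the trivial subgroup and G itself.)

22

|G| = 48, so by Lagrange every subgroup order divides 48. Divisors: 1, 2, 3, 4, 6, 8, 12, 16, 24, 48.
Subgroups by order — order 1: 1; order 2: 3; order 3: 1; order 4: 3; order 6: 3; order 8: 3; order 12: 3; order 16: 1; order 24: 3; order 48: 1.
Total: 1 + 3 + 1 + 3 + 3 + 3 + 3 + 1 + 3 + 1 = 22.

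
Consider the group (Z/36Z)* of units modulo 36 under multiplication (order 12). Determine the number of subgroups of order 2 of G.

|G| = 12 and 2 | 12, so subgroups of order 2 are possible by Lagrange.
The subgroups of order 2 are: {1, 17}; {1, 19}; {1, 35}.
So G has 3 subgroups of order 2.

3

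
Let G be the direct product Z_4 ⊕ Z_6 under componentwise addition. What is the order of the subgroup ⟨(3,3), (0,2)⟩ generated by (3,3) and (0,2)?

|⟨(3,3)⟩| = 4 and |⟨(0,2)⟩| = 3, so |H| is a multiple of lcm(4, 3) = 12 and divides |G| = 24.
Closing under the operation: H = {(0,0), (0,2), (0,4), (1,1), (1,3), (1,5), (2,0), (2,2), (2,4), (3,1), (3,3), (3,5)}, so |H| = 12.

12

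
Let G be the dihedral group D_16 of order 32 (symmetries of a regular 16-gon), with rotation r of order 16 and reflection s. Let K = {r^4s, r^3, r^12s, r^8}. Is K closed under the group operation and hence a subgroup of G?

No

The identity e ∉ K, so K is not a subgroup.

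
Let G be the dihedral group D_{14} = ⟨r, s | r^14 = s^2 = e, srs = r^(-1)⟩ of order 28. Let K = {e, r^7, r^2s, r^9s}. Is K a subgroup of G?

|K| = 4 divides |G| = 28, consistent with Lagrange.
K contains the identity, every element's inverse is in K, and K is closed under ·: it is a subgroup.

Yes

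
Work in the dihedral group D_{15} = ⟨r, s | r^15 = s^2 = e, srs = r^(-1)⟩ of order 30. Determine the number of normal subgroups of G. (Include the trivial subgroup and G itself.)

5

G has 28 subgroups. Checking conjugation-invariance by order — order 1: 1/1 normal; order 2: 0/15 normal; order 3: 1/1 normal; order 5: 1/1 normal; order 6: 0/5 normal; order 10: 0/3 normal; order 15: 1/1 normal; order 30: 1/1 normal.
Total normal subgroups: 5.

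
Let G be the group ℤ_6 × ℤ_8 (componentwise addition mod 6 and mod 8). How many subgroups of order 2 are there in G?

|G| = 48 and 2 | 48, so subgroups of order 2 are possible by Lagrange.
The subgroups of order 2 are: {(0,0), (0,4)}; {(0,0), (3,0)}; {(0,0), (3,4)}.
So G has 3 subgroups of order 2.

3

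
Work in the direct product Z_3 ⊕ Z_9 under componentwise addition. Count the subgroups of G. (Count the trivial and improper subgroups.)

10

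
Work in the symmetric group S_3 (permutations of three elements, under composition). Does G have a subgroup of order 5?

No

5 does not divide |G| = 6, so by Lagrange no subgroup of order 5 exists.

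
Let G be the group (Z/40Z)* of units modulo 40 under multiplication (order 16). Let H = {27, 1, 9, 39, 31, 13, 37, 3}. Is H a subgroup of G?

|H| = 8 divides |G| = 16, consistent with Lagrange.
H contains the identity, every element's inverse is in H, and H is closed under ·: it is a subgroup.

Yes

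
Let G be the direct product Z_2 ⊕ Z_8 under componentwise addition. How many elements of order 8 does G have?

An element (a,b) has order lcm(ord(a), ord(b)); count pairs with lcm equal to 8.
Enumerating gives 8 such elements.

8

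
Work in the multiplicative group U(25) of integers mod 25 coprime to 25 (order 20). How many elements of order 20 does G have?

8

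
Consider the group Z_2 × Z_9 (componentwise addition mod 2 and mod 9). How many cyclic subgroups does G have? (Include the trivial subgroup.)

6

Group the elements of G by the cyclic subgroup they generate; each cyclic subgroup of order d accounts for φ(d) elements.
Cyclic subgroups by order — order 1: 1; order 2: 1; order 3: 1; order 6: 1; order 9: 1; order 18: 1.
Total: 6.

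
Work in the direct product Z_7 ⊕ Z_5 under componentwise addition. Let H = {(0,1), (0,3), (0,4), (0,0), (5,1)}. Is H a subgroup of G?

No

(0,3) ∈ H but its inverse (0,2) ∉ H, so H is not a subgroup.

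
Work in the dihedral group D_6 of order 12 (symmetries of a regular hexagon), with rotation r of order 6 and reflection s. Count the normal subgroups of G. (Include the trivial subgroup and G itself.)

7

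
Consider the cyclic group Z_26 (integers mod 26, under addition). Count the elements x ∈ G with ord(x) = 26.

12

In a cyclic group of order 26, the number of elements of order d (for d | 26) is φ(d).
φ(26) = 12.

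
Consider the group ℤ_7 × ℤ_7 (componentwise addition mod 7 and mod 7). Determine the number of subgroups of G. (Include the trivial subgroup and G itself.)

|G| = 49, so by Lagrange every subgroup order divides 49. Divisors: 1, 7, 49.
Subgroups by order — order 1: 1; order 7: 8; order 49: 1.
Total: 1 + 8 + 1 = 10.

10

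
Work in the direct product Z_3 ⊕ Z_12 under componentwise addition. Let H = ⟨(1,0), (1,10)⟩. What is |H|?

18

|⟨(1,0)⟩| = 3 and |⟨(1,10)⟩| = 6, so |H| is a multiple of lcm(3, 6) = 6 and divides |G| = 36.
Closing under the operation: H = {(0,0), (0,2), (0,4), (0,6), (0,8), (0,10), (1,0), (1,2), (1,4), (1,6), (1,8), (1,10), (2,0), (2,2), (2,4), (2,6), (2,8), (2,10)}, so |H| = 18.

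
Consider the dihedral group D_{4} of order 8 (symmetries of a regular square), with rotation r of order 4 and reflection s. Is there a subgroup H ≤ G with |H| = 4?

Yes

4 | 8. A subgroup of order 4 is {e, r, r^2, r^3}.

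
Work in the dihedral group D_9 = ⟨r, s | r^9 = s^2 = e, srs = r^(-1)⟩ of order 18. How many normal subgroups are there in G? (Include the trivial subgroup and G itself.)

4

G has 16 subgroups. Checking conjugation-invariance by order — order 1: 1/1 normal; order 2: 0/9 normal; order 3: 1/1 normal; order 6: 0/3 normal; order 9: 1/1 normal; order 18: 1/1 normal.
Total normal subgroups: 4.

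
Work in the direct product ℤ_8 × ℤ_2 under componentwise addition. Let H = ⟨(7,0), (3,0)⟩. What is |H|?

8

|⟨(7,0)⟩| = 8 and |⟨(3,0)⟩| = 8, so |H| is a multiple of lcm(8, 8) = 8 and divides |G| = 16.
Closing under the operation: H = {(0,0), (1,0), (2,0), (3,0), (4,0), (5,0), (6,0), (7,0)}, so |H| = 8.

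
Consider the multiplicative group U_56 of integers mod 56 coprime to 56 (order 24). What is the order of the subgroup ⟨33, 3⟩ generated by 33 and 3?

12

|⟨33⟩| = 6 and |⟨3⟩| = 6, so |H| is a multiple of lcm(6, 6) = 6 and divides |G| = 24.
Closing under the operation: H = {1, 3, 9, 11, 17, 19, 25, 27, 33, 41, 43, 51}, so |H| = 12.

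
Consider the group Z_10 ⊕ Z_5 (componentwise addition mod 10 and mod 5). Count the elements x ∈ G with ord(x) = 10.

24

An element (a,b) has order lcm(ord(a), ord(b)); count pairs with lcm equal to 10.
Enumerating gives 24 such elements.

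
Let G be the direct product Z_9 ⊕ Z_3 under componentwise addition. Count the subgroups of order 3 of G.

|G| = 27 and 3 | 27, so subgroups of order 3 are possible by Lagrange.
The subgroups of order 3 are: {(0,0), (0,1), (0,2)}; {(0,0), (3,0), (6,0)}; {(0,0), (3,1), (6,2)}; {(0,0), (3,2), (6,1)}.
So G has 4 subgroups of order 3.

4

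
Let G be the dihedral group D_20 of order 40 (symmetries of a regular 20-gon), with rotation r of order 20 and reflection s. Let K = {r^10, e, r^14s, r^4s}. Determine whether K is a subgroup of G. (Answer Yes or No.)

Yes

|K| = 4 divides |G| = 40, consistent with Lagrange.
K contains the identity, every element's inverse is in K, and K is closed under ·: it is a subgroup.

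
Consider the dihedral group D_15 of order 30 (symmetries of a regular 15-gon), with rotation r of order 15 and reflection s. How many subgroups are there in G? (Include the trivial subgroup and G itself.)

28

|G| = 30, so by Lagrange every subgroup order divides 30. Divisors: 1, 2, 3, 5, 6, 10, 15, 30.
Subgroups by order — order 1: 1; order 2: 15; order 3: 1; order 5: 1; order 6: 5; order 10: 3; order 15: 1; order 30: 1.
Total: 1 + 15 + 1 + 1 + 5 + 3 + 1 + 1 = 28.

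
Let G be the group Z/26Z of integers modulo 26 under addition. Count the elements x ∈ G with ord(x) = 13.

In a cyclic group of order 26, the number of elements of order d (for d | 26) is φ(d).
φ(13) = 12.

12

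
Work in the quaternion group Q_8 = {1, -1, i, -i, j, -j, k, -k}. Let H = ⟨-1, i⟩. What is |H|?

4

|⟨-1⟩| = 2 and |⟨i⟩| = 4, so |H| is a multiple of lcm(2, 4) = 4 and divides |G| = 8.
Closing under the operation: H = {1, -1, i, -i}, so |H| = 4.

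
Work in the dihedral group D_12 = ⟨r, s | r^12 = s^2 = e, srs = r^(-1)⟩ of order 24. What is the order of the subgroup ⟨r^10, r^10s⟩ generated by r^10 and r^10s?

|⟨r^10⟩| = 6 and |⟨r^10s⟩| = 2, so |H| is a multiple of lcm(6, 2) = 6 and divides |G| = 24.
Closing under the operation: H = {e, r^2, r^4, r^6, r^8, r^10, s, r^2s, r^4s, r^6s, r^8s, r^10s}, so |H| = 12.

12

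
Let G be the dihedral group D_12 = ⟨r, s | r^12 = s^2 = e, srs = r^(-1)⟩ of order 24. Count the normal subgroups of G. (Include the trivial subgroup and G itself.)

9

G has 34 subgroups. Checking conjugation-invariance by order — order 1: 1/1 normal; order 2: 1/13 normal; order 3: 1/1 normal; order 4: 1/7 normal; order 6: 1/5 normal; order 8: 0/3 normal; order 12: 3/3 normal; order 24: 1/1 normal.
Total normal subgroups: 9.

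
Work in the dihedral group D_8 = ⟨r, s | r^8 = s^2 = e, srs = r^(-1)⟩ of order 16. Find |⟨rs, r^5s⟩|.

4

|⟨rs⟩| = 2 and |⟨r^5s⟩| = 2, so |H| is a multiple of lcm(2, 2) = 2 and divides |G| = 16.
Closing under the operation: H = {e, r^4, rs, r^5s}, so |H| = 4.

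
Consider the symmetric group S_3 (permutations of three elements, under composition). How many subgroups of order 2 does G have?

3

|G| = 6 and 2 | 6, so subgroups of order 2 are possible by Lagrange.
The subgroups of order 2 are: {e, (1 2)}; {e, (1 3)}; {e, (2 3)}.
So G has 3 subgroups of order 2.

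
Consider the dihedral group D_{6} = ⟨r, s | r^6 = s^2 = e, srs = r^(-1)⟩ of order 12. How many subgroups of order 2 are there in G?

7

|G| = 12 and 2 | 12, so subgroups of order 2 are possible by Lagrange.
The subgroups of order 2 are: {e, r^2s}; {e, r^3}; {e, r^3s}; {e, r^4s}; … (7 in all).
So G has 7 subgroups of order 2.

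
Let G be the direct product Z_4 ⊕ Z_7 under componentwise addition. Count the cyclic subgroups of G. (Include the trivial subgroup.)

Group the elements of G by the cyclic subgroup they generate; each cyclic subgroup of order d accounts for φ(d) elements.
Cyclic subgroups by order — order 1: 1; order 2: 1; order 4: 1; order 7: 1; order 14: 1; order 28: 1.
Total: 6.

6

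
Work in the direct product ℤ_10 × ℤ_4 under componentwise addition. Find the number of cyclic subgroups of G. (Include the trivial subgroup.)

12

A cyclic subgroup of order d is generated by each of its φ(d) elements of order d, so the cyclic subgroups of order d number (#elements of order d)/φ(d).
Cyclic subgroups by order — order 1: 1; order 2: 3; order 4: 2; order 5: 1; order 10: 3; order 20: 2.
Total: 12.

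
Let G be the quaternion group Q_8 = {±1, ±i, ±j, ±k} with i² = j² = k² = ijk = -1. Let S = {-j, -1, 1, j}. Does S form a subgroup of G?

Yes

|S| = 4 divides |G| = 8, consistent with Lagrange.
S contains the identity, every element's inverse is in S, and S is closed under ·: it is a subgroup.
In fact S = ⟨j⟩.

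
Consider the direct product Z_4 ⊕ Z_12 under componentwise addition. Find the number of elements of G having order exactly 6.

An element (a,b) has order lcm(ord(a), ord(b)); count pairs with lcm equal to 6.
Enumerating gives 6 such elements.

6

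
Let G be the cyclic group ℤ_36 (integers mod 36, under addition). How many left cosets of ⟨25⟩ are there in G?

1

|⟨25⟩| = 36 and |G| = 36.
By Lagrange, [G : H] = |G|/|H| = 36/36 = 1.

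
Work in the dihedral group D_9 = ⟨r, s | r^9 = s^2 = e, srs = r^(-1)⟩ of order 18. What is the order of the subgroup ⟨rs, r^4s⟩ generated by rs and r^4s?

6

|⟨rs⟩| = 2 and |⟨r^4s⟩| = 2, so |H| is a multiple of lcm(2, 2) = 2 and divides |G| = 18.
Closing under the operation: H = {e, r^3, r^6, rs, r^4s, r^7s}, so |H| = 6.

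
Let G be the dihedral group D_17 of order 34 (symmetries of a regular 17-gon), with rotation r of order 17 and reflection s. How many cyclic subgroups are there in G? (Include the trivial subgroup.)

A cyclic subgroup of order d is generated by each of its φ(d) elements of order d, so the cyclic subgroups of order d number (#elements of order d)/φ(d).
Cyclic subgroups by order — order 1: 1; order 2: 17; order 17: 1.
Total: 19.

19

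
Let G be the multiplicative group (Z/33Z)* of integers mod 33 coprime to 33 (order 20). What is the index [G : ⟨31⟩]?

|⟨31⟩| = 5 and |G| = 20.
By Lagrange, [G : H] = |G|/|H| = 20/5 = 4.

4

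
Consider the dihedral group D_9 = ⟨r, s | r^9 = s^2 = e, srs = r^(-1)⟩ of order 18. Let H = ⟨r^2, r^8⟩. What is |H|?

|⟨r^2⟩| = 9 and |⟨r^8⟩| = 9, so |H| is a multiple of lcm(9, 9) = 9 and divides |G| = 18.
Closing under the operation: H = {e, r, r^2, r^3, r^4, r^5, r^6, r^7, r^8}, so |H| = 9.

9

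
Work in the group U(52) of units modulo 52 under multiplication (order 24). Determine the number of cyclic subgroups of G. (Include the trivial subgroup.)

12

Each element a generates a cyclic subgroup ⟨a⟩; distinct elements may generate the same one (a cyclic group of order d has φ(d) generators).
Cyclic subgroups by order — order 1: 1; order 2: 3; order 3: 1; order 4: 2; order 6: 3; order 12: 2.
Total: 12.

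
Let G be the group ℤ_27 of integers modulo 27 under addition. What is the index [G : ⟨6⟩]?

|⟨6⟩| = 9 and |G| = 27.
By Lagrange, [G : H] = |G|/|H| = 27/9 = 3.

3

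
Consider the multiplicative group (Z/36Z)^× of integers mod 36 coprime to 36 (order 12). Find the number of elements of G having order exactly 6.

The elements of order 6 are: 5, 7, 11, 23, 29, 31.
That's 6.

6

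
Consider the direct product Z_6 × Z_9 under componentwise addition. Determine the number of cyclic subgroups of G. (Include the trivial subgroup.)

16

Group the elements of G by the cyclic subgroup they generate; each cyclic subgroup of order d accounts for φ(d) elements.
Cyclic subgroups by order — order 1: 1; order 2: 1; order 3: 4; order 6: 4; order 9: 3; order 18: 3.
Total: 16.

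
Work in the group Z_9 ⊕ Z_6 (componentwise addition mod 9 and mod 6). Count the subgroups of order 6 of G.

4

|G| = 54 and 6 | 54, so subgroups of order 6 are possible by Lagrange.
The subgroups of order 6 are: {(0,0), (0,1), (0,2), (0,3), (0,4), (0,5)}; {(0,0), (0,3), (3,0), (3,3), (6,0), (6,3)}; {(0,0), (0,3), (3,1), (3,4), (6,2), (6,5)}; {(0,0), (0,3), (3,2), (3,5), (6,1), (6,4)}.
So G has 4 subgroups of order 6.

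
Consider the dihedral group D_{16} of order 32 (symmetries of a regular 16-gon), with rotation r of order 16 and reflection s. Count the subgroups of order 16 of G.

|G| = 32 and 16 | 32, so subgroups of order 16 are possible by Lagrange.
The subgroups of order 16 are: {e, r, r^2, r^3, r^4, r^5, r^6, r^7, r^8, r^9, r^10, r^11, r^12, r^13, r^14, r^15}; {e, r^2, r^4, r^6, r^8, r^10, r^12, r^14, s, r^2s, r^4s, r^6s, r^8s, r^10s, r^12s, r^14s}; {e, r^2, r^4, r^6, r^8, r^10, r^12, r^14, rs, r^3s, r^5s, r^7s, r^9s, r^11s, r^13s, r^15s}.
So G has 3 subgroups of order 16.

3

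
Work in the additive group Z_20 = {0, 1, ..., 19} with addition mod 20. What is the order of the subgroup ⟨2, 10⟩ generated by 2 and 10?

|⟨2⟩| = 10 and |⟨10⟩| = 2, so |H| is a multiple of lcm(10, 2) = 10 and divides |G| = 20.
Closing under the operation: H = {0, 2, 4, 6, 8, 10, 12, 14, 16, 18}, so |H| = 10.

10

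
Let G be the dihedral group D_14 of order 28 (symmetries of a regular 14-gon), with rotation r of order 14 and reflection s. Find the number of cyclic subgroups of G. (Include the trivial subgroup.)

18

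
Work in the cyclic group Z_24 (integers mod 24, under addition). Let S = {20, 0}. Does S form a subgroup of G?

20 ∈ S but its inverse 4 ∉ S, so S is not a subgroup.

No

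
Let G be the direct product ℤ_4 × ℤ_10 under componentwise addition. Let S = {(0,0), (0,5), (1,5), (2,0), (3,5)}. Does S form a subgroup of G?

Closure fails: (0,5) + (1,5) = (1,0) ∉ S. So S is not a subgroup.

No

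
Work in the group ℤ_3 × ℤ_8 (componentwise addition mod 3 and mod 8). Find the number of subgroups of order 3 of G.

|G| = 24 and 3 | 24, so subgroups of order 3 are possible by Lagrange.
The subgroups of order 3 are: {(0,0), (1,0), (2,0)}.
So G has 1 subgroup of order 3.

1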